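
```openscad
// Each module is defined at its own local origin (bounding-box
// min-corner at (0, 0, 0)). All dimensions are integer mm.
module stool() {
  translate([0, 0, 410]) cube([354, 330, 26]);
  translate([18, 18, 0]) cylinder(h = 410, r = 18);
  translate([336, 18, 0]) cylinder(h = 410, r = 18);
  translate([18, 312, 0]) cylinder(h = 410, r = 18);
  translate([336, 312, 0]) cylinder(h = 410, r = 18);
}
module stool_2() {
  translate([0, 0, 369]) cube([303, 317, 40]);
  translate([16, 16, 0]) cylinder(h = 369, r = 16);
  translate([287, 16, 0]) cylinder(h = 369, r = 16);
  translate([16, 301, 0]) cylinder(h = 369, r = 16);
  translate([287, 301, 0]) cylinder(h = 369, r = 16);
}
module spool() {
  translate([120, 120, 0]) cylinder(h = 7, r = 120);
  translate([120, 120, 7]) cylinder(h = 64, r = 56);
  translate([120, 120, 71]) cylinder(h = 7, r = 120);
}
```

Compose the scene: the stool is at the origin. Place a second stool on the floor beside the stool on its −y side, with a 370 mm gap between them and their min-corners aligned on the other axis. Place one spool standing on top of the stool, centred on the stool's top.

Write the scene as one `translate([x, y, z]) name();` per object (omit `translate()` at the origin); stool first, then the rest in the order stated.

stool();
translate([0, -687, 0]) stool_2();
translate([57, 45, 436]) spool();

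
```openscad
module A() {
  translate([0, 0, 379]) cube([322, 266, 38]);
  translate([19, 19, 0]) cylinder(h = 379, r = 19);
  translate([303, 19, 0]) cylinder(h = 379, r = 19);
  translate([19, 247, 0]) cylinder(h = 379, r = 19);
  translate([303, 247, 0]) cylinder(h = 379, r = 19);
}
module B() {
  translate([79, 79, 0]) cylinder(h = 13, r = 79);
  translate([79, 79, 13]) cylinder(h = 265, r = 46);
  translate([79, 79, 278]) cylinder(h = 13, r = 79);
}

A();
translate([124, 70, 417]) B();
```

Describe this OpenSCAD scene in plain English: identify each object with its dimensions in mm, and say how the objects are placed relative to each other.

A is a four-legged stool. The seat is 322×266 mm, 38 mm thick, top at z = 417 mm. It stands on four round legs, each 38 mm in diameter, from z = 0 to the seat underside, each leg's axis is inset half a diameter from the nearest pair of seat edges (so the leg's bounding box is flush with the corner).

B is a spool: two coaxial disc flanges of radius 79 mm and thickness 13 mm, joined by a core cylinder of radius 46 mm and height 265 mm. The lower flange rests on z = 0 and the three cylinders share a vertical axis.

The spool is on top of the stool.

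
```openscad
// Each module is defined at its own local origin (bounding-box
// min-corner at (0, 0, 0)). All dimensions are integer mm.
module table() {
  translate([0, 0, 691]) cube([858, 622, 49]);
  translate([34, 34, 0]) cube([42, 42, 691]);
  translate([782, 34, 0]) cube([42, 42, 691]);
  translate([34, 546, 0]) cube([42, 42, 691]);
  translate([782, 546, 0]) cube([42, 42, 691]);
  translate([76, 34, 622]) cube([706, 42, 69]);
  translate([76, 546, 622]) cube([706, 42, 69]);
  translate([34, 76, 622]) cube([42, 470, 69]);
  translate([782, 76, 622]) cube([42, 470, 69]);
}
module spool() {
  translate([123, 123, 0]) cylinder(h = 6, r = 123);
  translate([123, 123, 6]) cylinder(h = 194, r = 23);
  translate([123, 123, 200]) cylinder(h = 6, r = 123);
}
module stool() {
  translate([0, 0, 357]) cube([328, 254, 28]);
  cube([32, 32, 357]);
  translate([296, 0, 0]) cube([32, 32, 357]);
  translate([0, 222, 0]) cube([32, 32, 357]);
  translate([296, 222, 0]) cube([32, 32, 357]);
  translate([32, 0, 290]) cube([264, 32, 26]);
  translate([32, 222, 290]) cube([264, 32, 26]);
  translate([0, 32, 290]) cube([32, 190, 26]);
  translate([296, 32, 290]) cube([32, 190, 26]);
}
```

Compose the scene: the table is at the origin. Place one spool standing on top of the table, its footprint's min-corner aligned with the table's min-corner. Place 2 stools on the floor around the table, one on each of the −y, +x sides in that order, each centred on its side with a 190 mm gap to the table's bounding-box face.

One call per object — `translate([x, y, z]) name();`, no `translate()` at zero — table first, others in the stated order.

table();
translate([0, 0, 740]) spool();
translate([265, -444, 0]) stool();
translate([1048, 184, 0]) stool();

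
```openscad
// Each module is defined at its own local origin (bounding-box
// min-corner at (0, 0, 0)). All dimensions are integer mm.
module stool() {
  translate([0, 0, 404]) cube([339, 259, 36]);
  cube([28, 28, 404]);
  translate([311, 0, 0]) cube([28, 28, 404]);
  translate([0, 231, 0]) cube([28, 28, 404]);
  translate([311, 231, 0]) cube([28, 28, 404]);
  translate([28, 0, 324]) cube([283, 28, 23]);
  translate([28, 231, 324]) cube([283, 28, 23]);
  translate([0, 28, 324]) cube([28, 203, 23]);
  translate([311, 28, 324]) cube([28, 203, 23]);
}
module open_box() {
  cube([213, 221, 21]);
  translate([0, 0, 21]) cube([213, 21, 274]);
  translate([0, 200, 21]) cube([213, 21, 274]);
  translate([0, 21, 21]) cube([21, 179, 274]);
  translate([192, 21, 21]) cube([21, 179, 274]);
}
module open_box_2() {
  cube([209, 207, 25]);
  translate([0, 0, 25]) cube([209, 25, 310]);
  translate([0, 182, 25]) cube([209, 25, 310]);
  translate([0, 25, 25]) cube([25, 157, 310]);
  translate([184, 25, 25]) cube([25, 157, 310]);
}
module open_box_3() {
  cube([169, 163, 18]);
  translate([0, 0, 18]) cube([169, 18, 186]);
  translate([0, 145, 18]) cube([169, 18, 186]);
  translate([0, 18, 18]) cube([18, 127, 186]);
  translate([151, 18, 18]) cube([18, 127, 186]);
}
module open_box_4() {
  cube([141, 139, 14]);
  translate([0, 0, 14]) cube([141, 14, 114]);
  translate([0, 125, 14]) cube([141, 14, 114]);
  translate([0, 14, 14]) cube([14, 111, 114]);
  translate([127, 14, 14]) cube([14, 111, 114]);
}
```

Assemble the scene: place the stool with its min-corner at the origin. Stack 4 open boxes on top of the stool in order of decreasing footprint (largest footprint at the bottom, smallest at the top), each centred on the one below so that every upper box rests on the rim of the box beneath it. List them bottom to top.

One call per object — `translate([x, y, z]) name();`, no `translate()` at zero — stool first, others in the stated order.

stool();
translate([63, 19, 440]) open_box();
translate([65, 26, 735]) open_box_2();
translate([85, 48, 1070]) open_box_3();
translate([99, 60, 1274]) open_box_4();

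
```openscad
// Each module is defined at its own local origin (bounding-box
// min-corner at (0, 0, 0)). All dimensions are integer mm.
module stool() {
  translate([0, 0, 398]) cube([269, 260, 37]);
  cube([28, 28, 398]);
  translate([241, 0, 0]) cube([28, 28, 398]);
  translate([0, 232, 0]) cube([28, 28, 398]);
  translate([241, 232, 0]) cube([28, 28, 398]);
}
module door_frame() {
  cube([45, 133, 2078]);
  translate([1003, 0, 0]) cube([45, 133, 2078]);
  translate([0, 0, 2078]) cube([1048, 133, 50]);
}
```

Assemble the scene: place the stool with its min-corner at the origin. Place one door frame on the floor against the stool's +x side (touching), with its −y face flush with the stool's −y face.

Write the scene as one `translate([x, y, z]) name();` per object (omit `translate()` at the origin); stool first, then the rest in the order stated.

stool();
translate([269, 0, 0]) door_frame();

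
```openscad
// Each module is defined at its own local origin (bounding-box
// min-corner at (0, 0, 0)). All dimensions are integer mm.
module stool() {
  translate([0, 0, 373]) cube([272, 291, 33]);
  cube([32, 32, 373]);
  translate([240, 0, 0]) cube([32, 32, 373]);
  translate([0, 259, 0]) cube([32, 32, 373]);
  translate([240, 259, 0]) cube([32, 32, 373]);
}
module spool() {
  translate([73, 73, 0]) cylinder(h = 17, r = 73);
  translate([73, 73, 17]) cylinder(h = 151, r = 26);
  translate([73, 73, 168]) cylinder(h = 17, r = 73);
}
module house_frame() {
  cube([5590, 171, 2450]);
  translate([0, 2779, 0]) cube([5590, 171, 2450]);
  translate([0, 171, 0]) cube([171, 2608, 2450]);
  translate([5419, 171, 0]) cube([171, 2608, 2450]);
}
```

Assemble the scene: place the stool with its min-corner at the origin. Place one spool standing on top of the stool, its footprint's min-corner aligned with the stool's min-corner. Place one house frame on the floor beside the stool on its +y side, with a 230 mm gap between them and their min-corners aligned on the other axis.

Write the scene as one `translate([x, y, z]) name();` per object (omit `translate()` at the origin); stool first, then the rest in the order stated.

stool();
translate([0, 0, 406]) spool();
translate([0, 521, 0]) house_frame();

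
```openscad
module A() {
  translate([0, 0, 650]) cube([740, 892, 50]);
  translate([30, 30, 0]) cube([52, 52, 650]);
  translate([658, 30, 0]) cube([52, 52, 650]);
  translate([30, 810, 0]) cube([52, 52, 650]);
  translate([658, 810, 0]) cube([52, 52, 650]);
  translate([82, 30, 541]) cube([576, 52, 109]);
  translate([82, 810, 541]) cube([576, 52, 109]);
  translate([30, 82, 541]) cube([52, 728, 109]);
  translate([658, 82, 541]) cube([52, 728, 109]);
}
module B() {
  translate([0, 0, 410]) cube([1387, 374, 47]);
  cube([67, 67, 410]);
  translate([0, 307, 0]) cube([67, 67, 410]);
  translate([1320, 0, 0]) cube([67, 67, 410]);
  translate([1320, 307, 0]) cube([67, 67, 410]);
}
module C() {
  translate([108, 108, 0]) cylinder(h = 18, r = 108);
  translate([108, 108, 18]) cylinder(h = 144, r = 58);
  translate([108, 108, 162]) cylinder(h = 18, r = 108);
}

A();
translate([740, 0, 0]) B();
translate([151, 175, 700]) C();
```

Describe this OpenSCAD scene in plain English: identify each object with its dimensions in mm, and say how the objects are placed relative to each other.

A is a table: top 740 mm (x) × 892 mm (y), 50 mm thick, upper face at z = 700 mm, on four 52×52 mm square legs, each inset 30 mm from the nearest pair of top edges, running from z = 0 to the bottom of the top. Four apron rails, 52 mm thick and 109 mm tall, run between adjacent legs with their top edges flush with the underside of the top and their outer faces flush with the legs' outer faces.

B is a bench: a 1387×374 mm seat slab, 47 mm thick, top at z = 457 mm, on four 67×67 mm square legs flush with the seat corners and standing on z = 0.

C is a spool: two coaxial disc flanges of radius 108 mm and thickness 18 mm, joined by a core cylinder of radius 58 mm and height 144 mm. The lower flange rests on z = 0 and the three cylinders share a vertical axis.

The bench is against the table's +x side, with their −y faces flush. The spool is on top of the table.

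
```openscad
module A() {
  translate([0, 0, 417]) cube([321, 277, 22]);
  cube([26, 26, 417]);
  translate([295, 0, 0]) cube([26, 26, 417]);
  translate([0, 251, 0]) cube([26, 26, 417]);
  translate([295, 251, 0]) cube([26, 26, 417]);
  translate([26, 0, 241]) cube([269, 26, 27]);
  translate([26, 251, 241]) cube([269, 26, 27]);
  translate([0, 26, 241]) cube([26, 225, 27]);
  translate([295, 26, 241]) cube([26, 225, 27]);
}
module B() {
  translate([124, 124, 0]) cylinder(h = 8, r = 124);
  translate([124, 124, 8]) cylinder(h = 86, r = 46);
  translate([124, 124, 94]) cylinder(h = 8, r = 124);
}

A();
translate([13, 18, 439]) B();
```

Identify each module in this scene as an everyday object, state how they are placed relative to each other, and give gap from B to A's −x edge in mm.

The spool's min-x is at 13; the stool's min-x is 0; gap = 13 mm.

A is a stool. B is a spool. The spool is on top of the stool. The gap from the spool to the stool's −x edge is 13 mm.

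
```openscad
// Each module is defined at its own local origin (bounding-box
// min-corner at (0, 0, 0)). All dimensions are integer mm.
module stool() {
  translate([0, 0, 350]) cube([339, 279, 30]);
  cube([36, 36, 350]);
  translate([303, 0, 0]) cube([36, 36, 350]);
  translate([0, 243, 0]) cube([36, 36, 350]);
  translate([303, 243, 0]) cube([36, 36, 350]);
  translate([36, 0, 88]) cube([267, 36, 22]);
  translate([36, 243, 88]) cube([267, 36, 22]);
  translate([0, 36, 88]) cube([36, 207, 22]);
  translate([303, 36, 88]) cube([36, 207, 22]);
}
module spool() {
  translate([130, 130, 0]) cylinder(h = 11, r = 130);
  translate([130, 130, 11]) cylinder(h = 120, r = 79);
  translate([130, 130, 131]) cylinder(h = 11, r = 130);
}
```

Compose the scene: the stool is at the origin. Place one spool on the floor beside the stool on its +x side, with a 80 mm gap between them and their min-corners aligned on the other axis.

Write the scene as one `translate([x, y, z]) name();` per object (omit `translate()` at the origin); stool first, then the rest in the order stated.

stool();
translate([419, 0, 0]) spool();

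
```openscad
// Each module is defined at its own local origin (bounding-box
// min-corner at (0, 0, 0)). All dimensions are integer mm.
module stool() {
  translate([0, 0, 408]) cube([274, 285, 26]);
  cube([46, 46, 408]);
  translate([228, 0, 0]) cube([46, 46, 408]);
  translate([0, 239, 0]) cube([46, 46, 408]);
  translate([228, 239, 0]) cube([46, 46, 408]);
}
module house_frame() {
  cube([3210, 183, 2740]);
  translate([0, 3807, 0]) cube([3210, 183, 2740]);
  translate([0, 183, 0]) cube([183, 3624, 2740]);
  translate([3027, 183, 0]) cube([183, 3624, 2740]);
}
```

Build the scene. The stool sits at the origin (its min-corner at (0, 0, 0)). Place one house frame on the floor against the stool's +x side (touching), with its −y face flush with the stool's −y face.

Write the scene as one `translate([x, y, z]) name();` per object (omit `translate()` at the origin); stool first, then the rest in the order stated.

stool();
translate([274, 0, 0]) house_frame();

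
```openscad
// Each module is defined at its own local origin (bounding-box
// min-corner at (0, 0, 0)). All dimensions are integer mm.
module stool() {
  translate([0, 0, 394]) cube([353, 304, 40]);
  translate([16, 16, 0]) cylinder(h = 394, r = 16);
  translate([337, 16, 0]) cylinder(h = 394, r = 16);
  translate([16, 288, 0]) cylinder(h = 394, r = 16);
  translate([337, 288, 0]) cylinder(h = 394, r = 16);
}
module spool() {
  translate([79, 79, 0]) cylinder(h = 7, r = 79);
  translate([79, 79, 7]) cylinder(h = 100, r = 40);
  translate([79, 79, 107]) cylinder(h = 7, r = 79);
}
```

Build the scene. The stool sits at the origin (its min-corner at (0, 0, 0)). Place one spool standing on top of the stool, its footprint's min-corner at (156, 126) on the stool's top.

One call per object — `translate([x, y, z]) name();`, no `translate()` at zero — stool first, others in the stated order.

stool();
translate([156, 126, 434]) spool();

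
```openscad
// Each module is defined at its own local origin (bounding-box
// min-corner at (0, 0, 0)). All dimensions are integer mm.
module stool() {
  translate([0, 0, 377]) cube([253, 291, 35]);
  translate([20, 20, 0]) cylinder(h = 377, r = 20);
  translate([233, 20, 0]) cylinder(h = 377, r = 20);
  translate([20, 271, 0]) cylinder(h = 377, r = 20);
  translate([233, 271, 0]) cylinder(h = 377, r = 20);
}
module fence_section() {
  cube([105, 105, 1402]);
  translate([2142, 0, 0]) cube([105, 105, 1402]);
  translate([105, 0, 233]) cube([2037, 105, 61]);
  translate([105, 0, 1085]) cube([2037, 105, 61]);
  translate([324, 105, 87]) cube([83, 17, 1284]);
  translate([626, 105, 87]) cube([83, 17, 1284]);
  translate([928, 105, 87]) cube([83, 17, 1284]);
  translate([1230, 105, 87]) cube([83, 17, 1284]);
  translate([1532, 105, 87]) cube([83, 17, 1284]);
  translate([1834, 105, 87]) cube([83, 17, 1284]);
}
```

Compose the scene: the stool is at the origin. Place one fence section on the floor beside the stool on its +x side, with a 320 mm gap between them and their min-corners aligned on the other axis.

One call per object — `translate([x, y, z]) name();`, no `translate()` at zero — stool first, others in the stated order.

stool();
translate([573, 0, 0]) fence_section();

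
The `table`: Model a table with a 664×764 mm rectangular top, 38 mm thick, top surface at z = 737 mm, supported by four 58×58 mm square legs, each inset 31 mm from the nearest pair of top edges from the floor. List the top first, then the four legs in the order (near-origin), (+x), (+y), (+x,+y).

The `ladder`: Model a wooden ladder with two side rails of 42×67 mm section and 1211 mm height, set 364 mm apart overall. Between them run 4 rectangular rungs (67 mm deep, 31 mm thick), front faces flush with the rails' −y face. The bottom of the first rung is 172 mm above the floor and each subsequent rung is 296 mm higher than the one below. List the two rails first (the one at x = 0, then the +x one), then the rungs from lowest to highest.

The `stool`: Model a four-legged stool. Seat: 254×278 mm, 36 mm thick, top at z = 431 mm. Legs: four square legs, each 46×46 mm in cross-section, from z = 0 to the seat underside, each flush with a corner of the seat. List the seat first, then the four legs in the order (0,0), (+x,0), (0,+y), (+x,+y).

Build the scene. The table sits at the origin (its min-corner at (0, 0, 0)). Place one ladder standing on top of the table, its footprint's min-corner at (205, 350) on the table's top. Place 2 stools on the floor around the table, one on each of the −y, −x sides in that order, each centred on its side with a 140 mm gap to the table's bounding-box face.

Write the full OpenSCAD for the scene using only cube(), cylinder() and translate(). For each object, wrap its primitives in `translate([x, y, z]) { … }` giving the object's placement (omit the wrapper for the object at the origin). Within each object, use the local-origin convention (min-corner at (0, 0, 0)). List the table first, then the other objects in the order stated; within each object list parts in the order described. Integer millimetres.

translate([0, 0, 699]) cube([664, 764, 38]);
translate([31, 31, 0]) cube([58, 58, 699]);
translate([575, 31, 0]) cube([58, 58, 699]);
translate([31, 675, 0]) cube([58, 58, 699]);
translate([575, 675, 0]) cube([58, 58, 699]);
translate([205, 350, 737]) {
  cube([42, 67, 1211]);
  translate([322, 0, 0]) cube([42, 67, 1211]);
  translate([42, 0, 172]) cube([280, 67, 31]);
  translate([42, 0, 468]) cube([280, 67, 31]);
  translate([42, 0, 764]) cube([280, 67, 31]);
  translate([42, 0, 1060]) cube([280, 67, 31]);
}
translate([205, -418, 0]) {
  translate([0, 0, 395]) cube([254, 278, 36]);
  cube([46, 46, 395]);
  translate([208, 0, 0]) cube([46, 46, 395]);
  translate([0, 232, 0]) cube([46, 46, 395]);
  translate([208, 232, 0]) cube([46, 46, 395]);
}
translate([-394, 243, 0]) {
  translate([0, 0, 395]) cube([254, 278, 36]);
  cube([46, 46, 395]);
  translate([208, 0, 0]) cube([46, 46, 395]);
  translate([0, 232, 0]) cube([46, 46, 395]);
  translate([208, 232, 0]) cube([46, 46, 395]);
}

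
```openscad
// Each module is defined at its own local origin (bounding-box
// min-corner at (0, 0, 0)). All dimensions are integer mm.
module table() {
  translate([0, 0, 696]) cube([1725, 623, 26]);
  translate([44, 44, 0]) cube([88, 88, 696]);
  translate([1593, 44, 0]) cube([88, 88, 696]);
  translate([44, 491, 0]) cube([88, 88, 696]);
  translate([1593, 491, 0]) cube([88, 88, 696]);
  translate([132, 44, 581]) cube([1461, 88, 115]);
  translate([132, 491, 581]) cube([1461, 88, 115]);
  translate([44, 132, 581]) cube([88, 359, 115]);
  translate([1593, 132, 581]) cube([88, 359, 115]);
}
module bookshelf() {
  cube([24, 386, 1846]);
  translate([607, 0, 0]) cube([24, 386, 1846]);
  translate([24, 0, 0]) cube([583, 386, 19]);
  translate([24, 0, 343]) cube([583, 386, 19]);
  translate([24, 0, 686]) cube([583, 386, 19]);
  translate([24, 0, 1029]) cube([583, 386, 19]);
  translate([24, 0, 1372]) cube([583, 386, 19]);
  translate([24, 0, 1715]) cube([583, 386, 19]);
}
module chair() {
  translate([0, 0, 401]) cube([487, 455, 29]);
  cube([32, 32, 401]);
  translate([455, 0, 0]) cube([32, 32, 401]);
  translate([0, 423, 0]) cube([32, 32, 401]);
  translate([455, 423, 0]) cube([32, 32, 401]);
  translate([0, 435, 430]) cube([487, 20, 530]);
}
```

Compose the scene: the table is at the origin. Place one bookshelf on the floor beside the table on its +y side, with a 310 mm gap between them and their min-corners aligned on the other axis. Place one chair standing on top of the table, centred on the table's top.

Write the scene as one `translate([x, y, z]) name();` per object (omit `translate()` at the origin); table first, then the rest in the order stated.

table();
translate([0, 933, 0]) bookshelf();
translate([619, 84, 722]) chair();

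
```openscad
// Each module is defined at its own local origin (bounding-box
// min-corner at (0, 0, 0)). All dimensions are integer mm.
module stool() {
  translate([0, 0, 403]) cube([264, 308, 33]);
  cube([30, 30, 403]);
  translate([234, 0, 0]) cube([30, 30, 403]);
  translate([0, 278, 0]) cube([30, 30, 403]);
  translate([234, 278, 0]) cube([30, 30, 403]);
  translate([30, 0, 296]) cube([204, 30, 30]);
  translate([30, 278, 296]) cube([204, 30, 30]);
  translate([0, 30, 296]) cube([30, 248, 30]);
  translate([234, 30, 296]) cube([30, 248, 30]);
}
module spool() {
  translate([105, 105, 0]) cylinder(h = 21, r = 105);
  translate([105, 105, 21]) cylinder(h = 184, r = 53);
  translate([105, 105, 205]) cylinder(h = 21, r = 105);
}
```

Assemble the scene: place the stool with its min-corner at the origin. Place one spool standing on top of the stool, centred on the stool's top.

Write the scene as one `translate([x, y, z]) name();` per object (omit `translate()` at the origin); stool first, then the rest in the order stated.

stool();
translate([27, 49, 436]) spool();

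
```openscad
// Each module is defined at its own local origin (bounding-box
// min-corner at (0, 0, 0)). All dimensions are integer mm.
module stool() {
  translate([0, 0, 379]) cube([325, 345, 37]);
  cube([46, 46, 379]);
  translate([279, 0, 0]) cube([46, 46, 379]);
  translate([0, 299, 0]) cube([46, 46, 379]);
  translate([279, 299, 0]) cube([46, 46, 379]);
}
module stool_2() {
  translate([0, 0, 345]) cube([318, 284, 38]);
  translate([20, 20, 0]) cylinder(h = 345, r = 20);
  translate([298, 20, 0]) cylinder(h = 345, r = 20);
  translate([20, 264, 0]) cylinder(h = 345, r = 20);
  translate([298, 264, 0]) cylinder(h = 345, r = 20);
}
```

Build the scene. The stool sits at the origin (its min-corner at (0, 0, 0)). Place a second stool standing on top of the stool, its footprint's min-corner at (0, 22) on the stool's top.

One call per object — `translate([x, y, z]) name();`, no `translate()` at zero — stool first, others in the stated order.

stool();
translate([0, 22, 416]) stool_2();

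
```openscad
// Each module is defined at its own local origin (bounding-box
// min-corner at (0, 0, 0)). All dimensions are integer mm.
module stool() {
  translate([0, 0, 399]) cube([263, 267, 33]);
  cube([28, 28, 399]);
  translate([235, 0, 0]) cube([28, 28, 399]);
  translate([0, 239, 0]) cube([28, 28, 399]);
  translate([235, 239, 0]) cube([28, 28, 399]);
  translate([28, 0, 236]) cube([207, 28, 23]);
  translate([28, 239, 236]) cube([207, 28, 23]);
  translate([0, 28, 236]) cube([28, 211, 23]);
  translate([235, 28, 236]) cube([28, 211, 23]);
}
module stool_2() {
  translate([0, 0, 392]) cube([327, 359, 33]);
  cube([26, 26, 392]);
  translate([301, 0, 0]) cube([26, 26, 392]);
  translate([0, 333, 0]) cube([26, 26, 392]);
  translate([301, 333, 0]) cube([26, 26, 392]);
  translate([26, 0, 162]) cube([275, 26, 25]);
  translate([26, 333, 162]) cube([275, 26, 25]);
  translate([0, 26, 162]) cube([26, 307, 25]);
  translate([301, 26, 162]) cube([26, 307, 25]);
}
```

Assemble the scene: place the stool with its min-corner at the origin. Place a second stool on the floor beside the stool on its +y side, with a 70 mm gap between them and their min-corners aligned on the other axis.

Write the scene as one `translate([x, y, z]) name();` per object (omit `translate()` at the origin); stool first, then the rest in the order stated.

stool();
translate([0, 337, 0]) stool_2();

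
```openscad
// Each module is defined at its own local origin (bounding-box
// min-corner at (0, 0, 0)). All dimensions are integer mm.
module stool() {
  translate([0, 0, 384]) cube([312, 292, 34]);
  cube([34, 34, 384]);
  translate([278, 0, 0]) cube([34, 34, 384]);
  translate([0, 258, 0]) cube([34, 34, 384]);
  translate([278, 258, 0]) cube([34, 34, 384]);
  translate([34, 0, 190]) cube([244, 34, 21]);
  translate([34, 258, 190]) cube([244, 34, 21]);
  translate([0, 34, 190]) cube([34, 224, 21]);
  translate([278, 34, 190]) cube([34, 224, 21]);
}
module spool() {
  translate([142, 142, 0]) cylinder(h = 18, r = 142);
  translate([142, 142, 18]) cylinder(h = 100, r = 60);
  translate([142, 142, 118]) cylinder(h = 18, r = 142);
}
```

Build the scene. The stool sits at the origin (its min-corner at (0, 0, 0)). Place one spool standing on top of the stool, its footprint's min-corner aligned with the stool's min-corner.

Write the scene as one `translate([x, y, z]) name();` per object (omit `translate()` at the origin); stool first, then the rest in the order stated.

stool();
translate([0, 0, 418]) spool();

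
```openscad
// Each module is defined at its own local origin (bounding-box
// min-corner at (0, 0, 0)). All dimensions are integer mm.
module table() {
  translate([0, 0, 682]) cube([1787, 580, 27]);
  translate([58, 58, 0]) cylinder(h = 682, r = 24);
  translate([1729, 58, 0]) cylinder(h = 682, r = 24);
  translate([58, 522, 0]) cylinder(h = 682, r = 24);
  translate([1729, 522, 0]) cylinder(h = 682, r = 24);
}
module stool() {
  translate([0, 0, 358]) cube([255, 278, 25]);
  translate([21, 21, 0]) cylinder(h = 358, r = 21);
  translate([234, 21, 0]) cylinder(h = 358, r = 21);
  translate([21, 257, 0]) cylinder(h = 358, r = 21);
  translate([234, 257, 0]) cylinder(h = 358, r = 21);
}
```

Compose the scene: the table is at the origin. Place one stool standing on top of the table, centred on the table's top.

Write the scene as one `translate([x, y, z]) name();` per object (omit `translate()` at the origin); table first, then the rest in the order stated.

table();
translate([766, 151, 709]) stool();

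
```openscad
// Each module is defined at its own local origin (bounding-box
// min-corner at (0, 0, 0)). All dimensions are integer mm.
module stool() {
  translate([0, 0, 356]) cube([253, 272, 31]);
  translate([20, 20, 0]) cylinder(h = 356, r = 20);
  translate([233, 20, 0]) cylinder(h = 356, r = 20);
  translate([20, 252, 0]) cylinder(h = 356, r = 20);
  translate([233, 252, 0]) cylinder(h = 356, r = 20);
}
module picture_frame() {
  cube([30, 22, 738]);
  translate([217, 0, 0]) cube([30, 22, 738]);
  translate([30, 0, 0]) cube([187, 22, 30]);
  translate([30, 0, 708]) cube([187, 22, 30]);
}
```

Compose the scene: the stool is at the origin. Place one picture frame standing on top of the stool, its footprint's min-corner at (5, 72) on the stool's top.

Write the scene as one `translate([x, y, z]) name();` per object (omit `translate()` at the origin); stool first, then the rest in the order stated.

stool();
translate([5, 72, 387]) picture_frame();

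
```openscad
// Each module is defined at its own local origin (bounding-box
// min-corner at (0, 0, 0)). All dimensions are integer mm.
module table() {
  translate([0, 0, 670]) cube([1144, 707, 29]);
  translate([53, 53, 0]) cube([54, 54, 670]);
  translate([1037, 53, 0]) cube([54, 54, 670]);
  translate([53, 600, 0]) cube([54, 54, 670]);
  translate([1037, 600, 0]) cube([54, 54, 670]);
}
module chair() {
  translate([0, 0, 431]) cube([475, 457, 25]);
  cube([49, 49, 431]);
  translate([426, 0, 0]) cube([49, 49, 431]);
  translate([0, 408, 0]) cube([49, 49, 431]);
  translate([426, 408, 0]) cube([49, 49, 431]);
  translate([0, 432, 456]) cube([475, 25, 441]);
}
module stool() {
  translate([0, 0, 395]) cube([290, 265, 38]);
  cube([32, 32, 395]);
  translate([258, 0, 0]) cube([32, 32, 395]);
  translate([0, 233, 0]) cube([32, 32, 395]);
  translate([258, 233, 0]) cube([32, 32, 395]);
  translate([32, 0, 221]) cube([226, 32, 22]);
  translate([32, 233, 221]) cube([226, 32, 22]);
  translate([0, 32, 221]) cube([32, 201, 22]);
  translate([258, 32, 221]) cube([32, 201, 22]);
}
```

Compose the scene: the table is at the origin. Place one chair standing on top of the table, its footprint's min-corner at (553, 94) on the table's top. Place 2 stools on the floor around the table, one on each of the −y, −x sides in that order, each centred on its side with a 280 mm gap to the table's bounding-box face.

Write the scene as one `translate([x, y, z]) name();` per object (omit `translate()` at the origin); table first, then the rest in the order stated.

table();
translate([553, 94, 699]) chair();
translate([427, -545, 0]) stool();
translate([-570, 221, 0]) stool();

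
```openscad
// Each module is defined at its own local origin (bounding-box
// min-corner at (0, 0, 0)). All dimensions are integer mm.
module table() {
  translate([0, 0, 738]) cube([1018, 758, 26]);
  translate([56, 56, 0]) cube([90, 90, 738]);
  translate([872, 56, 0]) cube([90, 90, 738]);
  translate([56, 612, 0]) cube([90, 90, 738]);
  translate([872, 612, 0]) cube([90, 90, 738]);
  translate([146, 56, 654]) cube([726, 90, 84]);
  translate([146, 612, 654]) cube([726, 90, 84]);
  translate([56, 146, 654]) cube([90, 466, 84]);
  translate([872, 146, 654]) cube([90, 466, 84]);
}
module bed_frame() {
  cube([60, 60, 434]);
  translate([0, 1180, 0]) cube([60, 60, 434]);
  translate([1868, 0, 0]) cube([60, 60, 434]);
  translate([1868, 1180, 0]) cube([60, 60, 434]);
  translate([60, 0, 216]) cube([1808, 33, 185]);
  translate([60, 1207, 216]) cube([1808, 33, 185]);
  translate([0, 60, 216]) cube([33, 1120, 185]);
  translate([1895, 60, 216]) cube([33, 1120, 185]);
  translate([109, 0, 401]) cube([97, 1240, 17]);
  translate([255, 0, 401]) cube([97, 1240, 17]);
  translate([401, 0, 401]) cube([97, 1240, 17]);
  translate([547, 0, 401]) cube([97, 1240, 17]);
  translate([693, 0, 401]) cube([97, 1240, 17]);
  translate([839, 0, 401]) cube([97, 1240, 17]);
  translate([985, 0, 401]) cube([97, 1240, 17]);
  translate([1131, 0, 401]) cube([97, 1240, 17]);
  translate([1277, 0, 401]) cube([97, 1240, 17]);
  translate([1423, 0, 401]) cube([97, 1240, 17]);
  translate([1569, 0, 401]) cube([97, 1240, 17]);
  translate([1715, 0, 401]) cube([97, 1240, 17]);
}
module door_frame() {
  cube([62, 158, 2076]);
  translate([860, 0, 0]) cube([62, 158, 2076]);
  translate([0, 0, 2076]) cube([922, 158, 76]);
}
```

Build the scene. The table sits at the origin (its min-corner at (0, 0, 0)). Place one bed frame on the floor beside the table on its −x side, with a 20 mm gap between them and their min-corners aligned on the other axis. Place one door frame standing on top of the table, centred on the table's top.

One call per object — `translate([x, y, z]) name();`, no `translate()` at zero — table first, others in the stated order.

table();
translate([-1948, 0, 0]) bed_frame();
translate([48, 300, 764]) door_frame();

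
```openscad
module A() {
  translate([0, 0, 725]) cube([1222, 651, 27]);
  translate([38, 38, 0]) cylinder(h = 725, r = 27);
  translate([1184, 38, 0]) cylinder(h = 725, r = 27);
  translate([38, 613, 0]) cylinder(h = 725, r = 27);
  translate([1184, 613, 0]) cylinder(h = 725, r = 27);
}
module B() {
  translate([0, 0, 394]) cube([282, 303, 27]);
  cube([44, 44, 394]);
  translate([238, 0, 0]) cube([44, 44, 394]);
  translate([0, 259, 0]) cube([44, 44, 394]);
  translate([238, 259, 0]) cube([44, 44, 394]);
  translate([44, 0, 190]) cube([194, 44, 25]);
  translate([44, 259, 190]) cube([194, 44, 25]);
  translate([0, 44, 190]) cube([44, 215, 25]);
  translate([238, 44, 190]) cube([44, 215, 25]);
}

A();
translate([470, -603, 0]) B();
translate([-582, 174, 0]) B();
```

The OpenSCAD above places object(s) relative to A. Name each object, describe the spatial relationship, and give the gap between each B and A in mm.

A is a table. B is a stool. Two stools sit around the table at the −y, −x sides. The gap between each stool and the table is 300 mm.

Each stool's nearest face is 300 mm from the table's bounding box.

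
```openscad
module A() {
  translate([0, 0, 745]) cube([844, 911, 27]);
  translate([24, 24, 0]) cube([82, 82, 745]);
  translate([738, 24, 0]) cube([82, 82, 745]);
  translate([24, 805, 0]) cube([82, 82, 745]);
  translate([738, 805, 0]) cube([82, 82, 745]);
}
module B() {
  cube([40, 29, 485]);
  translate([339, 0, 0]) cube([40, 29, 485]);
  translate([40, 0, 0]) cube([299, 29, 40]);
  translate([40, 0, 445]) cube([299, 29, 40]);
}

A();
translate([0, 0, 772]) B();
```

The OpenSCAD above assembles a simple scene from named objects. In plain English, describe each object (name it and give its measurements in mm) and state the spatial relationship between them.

A is a rectangular dining table. The top is 844×911×27 mm with its upper surface at z = 772 mm. It stands on four 82×82 mm square legs, each inset 24 mm from the nearest pair of top edges, running from the floor to the underside of the top.

B is a picture frame with a 299×405 mm rectangular opening (x by z) and a uniform 40 mm border on every side. Frame depth is 29 mm along y. It is built from two vertical stiles running the full outside height and two horizontal rails spanning the gap between the stiles.

The picture frame is on top of the table.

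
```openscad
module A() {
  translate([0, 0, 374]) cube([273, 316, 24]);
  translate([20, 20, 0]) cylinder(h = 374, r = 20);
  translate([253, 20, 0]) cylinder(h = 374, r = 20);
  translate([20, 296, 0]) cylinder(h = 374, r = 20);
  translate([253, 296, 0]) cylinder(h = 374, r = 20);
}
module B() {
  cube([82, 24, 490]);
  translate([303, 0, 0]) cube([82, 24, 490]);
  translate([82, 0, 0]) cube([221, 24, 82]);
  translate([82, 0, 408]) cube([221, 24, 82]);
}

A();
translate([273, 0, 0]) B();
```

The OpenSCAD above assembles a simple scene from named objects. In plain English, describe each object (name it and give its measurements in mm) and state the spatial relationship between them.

A is a simple wooden stool: a rectangular seat 273 mm (x) by 316 mm (y), 24 mm thick, top face at z = 398 mm, on four round legs, each 40 mm in diameter. The legs rest on z = 0, each leg's axis is inset half a diameter from the nearest pair of seat edges (so the leg's bounding box is flush with the corner).

B is a rectangular picture frame lying in the x–z plane (depth along y). The opening is 221 mm wide (x) by 326 mm tall (z), surrounded by a border 82 mm wide on all four sides. The frame is 24 mm deep and is made of two full-height vertical stiles with two horizontal rails fitted between them.

The picture frame is against the stool's +x side, with their −y faces flush.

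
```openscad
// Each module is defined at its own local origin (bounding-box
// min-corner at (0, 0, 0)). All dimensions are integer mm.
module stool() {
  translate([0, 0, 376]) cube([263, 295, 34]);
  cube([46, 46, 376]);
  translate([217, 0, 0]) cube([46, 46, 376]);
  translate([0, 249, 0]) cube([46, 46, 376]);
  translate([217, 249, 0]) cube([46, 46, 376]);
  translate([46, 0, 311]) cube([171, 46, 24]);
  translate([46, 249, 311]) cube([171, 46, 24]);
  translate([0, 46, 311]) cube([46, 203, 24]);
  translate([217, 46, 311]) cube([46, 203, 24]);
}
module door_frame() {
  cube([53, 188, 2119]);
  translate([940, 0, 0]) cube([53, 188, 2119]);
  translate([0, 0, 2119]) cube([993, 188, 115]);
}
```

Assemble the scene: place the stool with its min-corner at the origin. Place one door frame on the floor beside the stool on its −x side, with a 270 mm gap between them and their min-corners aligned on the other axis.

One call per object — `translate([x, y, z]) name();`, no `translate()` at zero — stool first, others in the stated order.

stool();
translate([-1263, 0, 0]) door_frame();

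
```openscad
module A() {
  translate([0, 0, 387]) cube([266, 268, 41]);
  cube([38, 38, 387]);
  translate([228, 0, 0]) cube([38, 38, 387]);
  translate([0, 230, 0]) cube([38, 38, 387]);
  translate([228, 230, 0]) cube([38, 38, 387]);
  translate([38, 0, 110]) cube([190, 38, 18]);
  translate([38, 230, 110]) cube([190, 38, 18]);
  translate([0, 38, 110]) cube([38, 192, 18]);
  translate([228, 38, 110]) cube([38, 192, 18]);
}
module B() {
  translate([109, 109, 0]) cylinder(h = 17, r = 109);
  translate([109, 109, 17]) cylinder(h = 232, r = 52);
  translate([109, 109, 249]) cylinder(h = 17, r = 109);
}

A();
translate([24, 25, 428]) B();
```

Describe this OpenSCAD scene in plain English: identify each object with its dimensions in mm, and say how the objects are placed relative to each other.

A is a four-legged stool. The seat is 266×268 mm, 41 mm thick, top at z = 428 mm. It stands on four square legs, each 38×38 mm in cross-section, from z = 0 to the seat underside, each flush with a corner of the seat. Four stretchers, 38 mm wide and 18 mm tall, connect adjacent legs with their undersides at z = 110 mm, each running between the inner faces of the legs it joins and aligned with the legs' outer faces on the other axis.

B is a spool: two coaxial disc flanges of radius 109 mm and thickness 17 mm, joined by a core cylinder of radius 52 mm and height 232 mm. The lower flange rests on z = 0 and the three cylinders share a vertical axis.

The spool is on top of the stool, centred.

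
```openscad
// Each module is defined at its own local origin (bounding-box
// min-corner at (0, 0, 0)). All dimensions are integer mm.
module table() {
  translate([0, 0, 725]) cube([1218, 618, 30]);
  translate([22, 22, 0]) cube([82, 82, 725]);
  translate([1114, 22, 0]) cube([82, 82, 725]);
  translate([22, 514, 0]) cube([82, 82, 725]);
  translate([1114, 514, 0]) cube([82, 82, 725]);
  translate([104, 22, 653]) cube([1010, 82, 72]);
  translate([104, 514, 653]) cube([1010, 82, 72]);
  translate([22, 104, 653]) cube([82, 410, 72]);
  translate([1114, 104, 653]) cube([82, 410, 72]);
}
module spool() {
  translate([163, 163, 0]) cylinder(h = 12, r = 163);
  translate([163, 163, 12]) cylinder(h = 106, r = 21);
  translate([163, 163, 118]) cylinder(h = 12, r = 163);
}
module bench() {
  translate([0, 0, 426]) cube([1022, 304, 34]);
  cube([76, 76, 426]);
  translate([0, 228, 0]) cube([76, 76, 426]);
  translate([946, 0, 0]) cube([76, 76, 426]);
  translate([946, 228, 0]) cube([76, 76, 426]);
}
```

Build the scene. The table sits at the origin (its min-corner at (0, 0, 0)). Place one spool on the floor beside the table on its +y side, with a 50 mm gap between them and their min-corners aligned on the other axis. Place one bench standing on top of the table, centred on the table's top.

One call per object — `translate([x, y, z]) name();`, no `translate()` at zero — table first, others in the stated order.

table();
translate([0, 668, 0]) spool();
translate([98, 157, 755]) bench();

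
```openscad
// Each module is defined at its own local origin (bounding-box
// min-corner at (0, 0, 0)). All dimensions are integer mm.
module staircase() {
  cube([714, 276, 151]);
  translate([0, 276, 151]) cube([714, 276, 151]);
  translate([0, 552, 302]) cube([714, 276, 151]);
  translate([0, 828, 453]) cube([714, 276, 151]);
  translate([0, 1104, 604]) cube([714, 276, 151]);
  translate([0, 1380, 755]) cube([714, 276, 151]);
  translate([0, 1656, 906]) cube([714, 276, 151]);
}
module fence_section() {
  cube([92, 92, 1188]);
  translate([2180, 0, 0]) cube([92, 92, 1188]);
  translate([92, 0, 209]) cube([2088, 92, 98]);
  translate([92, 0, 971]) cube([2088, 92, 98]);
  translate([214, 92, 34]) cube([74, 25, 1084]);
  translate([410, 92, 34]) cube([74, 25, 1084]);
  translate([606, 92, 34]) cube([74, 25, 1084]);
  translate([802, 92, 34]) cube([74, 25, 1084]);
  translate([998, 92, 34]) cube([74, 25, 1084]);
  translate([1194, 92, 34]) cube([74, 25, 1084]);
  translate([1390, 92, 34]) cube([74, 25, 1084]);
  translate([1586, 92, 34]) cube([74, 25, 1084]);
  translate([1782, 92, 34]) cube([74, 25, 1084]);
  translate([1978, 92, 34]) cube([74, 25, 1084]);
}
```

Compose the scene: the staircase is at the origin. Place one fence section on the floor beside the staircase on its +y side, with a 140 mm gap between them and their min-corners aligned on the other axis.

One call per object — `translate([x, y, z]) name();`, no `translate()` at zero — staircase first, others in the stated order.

staircase();
translate([0, 2072, 0]) fence_section();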